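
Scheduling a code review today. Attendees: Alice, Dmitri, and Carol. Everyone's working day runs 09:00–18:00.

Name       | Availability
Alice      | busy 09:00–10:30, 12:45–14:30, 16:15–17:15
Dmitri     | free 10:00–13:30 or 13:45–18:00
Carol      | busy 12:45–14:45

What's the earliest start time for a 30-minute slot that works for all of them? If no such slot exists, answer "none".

10:30

Alice free: 10:30-12:45, 14:30-16:15, 17:15-18:00 (invert busy blocks within the working day).
Dmitri free: 10:00-13:30, 13:45-18:00.
Carol free: 09:00-12:45, 14:45-18:00 (invert busy blocks within the working day).
Alice ∩ Dmitri: 10:30-12:45, 14:30-16:15, 17:15-18:00.
Alice ∩ Dmitri ∩ Carol: 10:30-12:45, 14:45-16:15, 17:15-18:00.
The first common window of at least 30 minutes is 10:30-12:45, so the earliest start is 10:30.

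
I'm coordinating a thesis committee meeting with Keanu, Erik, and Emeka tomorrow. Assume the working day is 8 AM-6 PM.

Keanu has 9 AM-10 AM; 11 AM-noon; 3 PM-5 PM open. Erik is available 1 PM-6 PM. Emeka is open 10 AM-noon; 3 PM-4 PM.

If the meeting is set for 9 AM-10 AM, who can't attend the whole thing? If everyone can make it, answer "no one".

Emeka, Erik

Keanu: free for 09:00-10:00. Erik: not fully free for 09:00-10:00. Emeka: not fully free for 09:00-10:00.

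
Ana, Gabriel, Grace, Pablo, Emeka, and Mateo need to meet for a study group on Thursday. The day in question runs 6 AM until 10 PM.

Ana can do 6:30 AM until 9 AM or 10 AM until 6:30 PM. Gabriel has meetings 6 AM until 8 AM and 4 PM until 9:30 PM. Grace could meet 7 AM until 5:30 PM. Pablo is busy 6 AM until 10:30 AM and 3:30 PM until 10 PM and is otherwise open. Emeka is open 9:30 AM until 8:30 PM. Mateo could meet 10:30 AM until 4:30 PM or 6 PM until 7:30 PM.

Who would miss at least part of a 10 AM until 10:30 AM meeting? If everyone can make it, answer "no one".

Ana free: 06:30-09:00, 10:00-18:30.
Gabriel free: 08:00-16:00, 21:30-22:00 (invert busy blocks within the working day).
Grace free: 07:00-17:30.
Pablo free: 10:30-15:30 (invert busy blocks within the working day).
Emeka free: 09:30-20:30.
Mateo free: 10:30-16:30, 18:00-19:30.
Ana: free for 10:00-10:30. Gabriel: free for 10:00-10:30. Grace: free for 10:00-10:30. Pablo: not fully free for 10:00-10:30. Emeka: free for 10:00-10:30. Mateo: not fully free for 10:00-10:30.

Mateo, Pablo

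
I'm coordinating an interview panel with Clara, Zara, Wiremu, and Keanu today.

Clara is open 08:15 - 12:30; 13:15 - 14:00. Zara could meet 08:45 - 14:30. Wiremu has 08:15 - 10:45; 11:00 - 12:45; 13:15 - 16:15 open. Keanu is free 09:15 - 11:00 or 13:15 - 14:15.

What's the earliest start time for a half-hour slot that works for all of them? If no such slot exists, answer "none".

09:15

Clara ∩ Zara: 08:45-12:30, 13:15-14:00.
Clara ∩ Zara ∩ Wiremu: 08:45-10:45, 11:00-12:30, 13:15-14:00.
Clara ∩ Zara ∩ Wiremu ∩ Keanu: 09:15-10:45, 13:15-14:00.
The first common window of at least 30 minutes is 09:15-10:45, so the earliest start is 09:15.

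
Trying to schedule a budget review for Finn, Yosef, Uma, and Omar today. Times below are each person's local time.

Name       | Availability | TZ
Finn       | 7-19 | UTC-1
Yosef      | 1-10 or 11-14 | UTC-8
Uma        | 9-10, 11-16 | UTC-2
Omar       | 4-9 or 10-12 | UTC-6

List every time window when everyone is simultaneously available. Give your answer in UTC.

Finn in UTC: 08:00-20:00 (add 1h to convert from UTC-1).
Yosef in UTC: 09:00-18:00, 19:00-22:00 (add 8h to convert from UTC-8).
Uma in UTC: 11:00-12:00, 13:00-18:00 (add 2h to convert from UTC-2).
Omar in UTC: 10:00-15:00, 16:00-18:00 (add 6h to convert from UTC-6).
Finn ∩ Yosef: 09:00-18:00, 19:00-20:00.
Finn ∩ Yosef ∩ Uma: 11:00-12:00, 13:00-18:00.
Finn ∩ Yosef ∩ Uma ∩ Omar: 11:00-12:00, 13:00-15:00, 16:00-18:00.
Those are the intersection windows.

11:00-12:00, 13:00-15:00, 16:00-18:00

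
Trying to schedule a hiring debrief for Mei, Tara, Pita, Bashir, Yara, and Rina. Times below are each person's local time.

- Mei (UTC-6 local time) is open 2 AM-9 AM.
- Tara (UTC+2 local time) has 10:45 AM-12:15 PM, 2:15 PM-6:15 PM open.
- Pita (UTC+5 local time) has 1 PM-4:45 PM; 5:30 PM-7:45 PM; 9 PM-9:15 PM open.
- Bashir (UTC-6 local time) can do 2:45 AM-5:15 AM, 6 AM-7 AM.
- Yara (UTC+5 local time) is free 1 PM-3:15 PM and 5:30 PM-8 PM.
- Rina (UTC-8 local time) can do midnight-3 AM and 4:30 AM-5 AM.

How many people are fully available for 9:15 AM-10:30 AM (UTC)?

4

Mei in UTC: 08:00-15:00 (add 6h to convert from UTC-6).
Tara in UTC: 08:45-10:15, 12:15-16:15 (subtract 2h to convert from UTC+2).
Pita in UTC: 08:00-11:45, 12:30-14:45, 16:00-16:15 (subtract 5h to convert from UTC+5).
Bashir in UTC: 08:45-11:15, 12:00-13:00 (add 6h to convert from UTC-6).
Yara in UTC: 08:00-10:15, 12:30-15:00 (subtract 5h to convert from UTC+5).
Rina in UTC: 08:00-11:00, 12:30-13:00 (add 8h to convert from UTC-8).
Mei, Pita, Bashir, and Rina can make the full 09:15-10:30 slot — that's 4.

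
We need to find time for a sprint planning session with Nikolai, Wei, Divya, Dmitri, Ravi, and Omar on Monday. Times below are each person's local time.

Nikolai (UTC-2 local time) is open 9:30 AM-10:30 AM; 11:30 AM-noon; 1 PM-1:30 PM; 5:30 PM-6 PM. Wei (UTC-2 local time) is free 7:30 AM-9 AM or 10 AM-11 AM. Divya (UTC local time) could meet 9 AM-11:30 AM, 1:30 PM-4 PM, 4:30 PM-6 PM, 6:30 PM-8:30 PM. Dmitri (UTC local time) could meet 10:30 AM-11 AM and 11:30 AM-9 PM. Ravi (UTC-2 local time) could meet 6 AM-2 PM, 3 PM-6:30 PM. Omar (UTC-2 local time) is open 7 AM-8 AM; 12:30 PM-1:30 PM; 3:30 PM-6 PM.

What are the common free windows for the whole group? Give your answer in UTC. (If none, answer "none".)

Nikolai in UTC: 11:30-12:30, 13:30-14:00, 15:00-15:30, 19:30-20:00 (add 2h to convert from UTC-2).
Wei in UTC: 09:30-11:00, 12:00-13:00 (add 2h to convert from UTC-2).
Divya in UTC: 09:00-11:30, 13:30-16:00, 16:30-18:00, 18:30-20:30.
Dmitri in UTC: 10:30-11:00, 11:30-21:00.
Ravi in UTC: 08:00-16:00, 17:00-20:30 (add 2h to convert from UTC-2).
Omar in UTC: 09:00-10:00, 14:30-15:30, 17:30-20:00 (add 2h to convert from UTC-2).
Nikolai ∩ Wei: 12:00-12:30.
Nikolai ∩ Wei ∩ Divya: ∅.
Nikolai ∩ Wei ∩ Divya ∩ Dmitri: ∅.
Nikolai ∩ Wei ∩ Divya ∩ Dmitri ∩ Ravi: ∅.
Nikolai ∩ Wei ∩ Divya ∩ Dmitri ∩ Ravi ∩ Omar: ∅.
There is no time when everyone is free.

none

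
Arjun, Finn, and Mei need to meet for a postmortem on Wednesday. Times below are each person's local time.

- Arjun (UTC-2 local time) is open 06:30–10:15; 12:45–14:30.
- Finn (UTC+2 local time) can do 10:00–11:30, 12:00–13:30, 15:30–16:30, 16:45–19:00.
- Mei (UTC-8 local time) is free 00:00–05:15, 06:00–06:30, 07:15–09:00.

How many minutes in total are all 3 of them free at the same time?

225

Arjun in UTC: 08:30-12:15, 14:45-16:30 (add 2h to convert from UTC-2).
Finn in UTC: 08:00-09:30, 10:00-11:30, 13:30-14:30, 14:45-17:00 (subtract 2h to convert from UTC+2).
Mei in UTC: 08:00-13:15, 14:00-14:30, 15:15-17:00 (add 8h to convert from UTC-8).
Arjun ∩ Finn: 08:30-09:30, 10:00-11:30, 14:45-16:30.
Arjun ∩ Finn ∩ Mei: 08:30-09:30, 10:00-11:30, 15:15-16:30.
Summing the common windows: 60 + 90 + 75 = 225 minutes.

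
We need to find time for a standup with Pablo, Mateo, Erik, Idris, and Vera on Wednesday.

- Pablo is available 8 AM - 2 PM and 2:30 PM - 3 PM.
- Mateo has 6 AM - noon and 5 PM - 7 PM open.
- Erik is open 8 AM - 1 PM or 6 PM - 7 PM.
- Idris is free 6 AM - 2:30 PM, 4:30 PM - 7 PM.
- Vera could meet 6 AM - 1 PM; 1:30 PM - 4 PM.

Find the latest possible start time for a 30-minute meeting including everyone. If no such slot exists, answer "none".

Pablo ∩ Mateo: 08:00-12:00.
Pablo ∩ Mateo ∩ Erik: 08:00-12:00.
Pablo ∩ Mateo ∩ Erik ∩ Idris: 08:00-12:00.
Pablo ∩ Mateo ∩ Erik ∩ Idris ∩ Vera: 08:00-12:00.
Those are the intersection windows.
The last common window of at least 30 minutes is 08:00-12:00; a 30-minute meeting can start as late as 11:30 and still end by 12:00.

11:30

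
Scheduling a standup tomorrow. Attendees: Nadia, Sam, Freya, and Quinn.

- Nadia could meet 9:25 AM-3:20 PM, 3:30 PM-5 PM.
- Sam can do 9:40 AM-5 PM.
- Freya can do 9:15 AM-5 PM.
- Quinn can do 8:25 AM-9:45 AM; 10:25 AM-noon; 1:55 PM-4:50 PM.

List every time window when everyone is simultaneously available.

Nadia ∩ Sam: 09:40-15:20, 15:30-17:00.
Nadia ∩ Sam ∩ Freya: 09:40-15:20, 15:30-17:00.
Nadia ∩ Sam ∩ Freya ∩ Quinn: 09:40-09:45, 10:25-12:00, 13:55-15:20, 15:30-16:50.

09:40-09:45, 10:25-12:00, 13:55-15:20, 15:30-16:50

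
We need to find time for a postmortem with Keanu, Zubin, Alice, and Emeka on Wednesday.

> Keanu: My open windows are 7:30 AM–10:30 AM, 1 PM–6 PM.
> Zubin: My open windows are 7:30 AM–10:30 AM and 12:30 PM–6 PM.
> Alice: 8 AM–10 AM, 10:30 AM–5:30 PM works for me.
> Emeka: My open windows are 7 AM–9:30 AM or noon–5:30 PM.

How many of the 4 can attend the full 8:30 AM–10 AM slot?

Keanu, Zubin, and Alice can make the full 08:30-10:00 slot — that's 3.

3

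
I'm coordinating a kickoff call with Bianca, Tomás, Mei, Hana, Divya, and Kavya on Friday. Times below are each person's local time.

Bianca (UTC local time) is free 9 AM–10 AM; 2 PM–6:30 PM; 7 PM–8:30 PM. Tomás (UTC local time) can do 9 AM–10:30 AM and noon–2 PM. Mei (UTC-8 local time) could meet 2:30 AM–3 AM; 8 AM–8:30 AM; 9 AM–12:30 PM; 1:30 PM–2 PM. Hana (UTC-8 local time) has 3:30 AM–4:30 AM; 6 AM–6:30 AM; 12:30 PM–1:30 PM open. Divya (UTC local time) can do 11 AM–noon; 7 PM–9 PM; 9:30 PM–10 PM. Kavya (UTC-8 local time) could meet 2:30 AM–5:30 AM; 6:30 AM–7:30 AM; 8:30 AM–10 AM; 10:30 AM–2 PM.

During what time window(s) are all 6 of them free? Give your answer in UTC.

none

Bianca in UTC: 09:00-10:00, 14:00-18:30, 19:00-20:30.
Tomás in UTC: 09:00-10:30, 12:00-14:00.
Mei in UTC: 10:30-11:00, 16:00-16:30, 17:00-20:30, 21:30-22:00 (add 8h to convert from UTC-8).
Hana in UTC: 11:30-12:30, 14:00-14:30, 20:30-21:30 (add 8h to convert from UTC-8).
Divya in UTC: 11:00-12:00, 19:00-21:00, 21:30-22:00.
Kavya in UTC: 10:30-13:30, 14:30-15:30, 16:30-18:00, 18:30-22:00 (add 8h to convert from UTC-8).
Bianca ∩ Tomás: 09:00-10:00.
Bianca ∩ Tomás ∩ Mei: ∅.
Bianca ∩ Tomás ∩ Mei ∩ Hana: ∅.
Bianca ∩ Tomás ∩ Mei ∩ Hana ∩ Divya: ∅.
Bianca ∩ Tomás ∩ Mei ∩ Hana ∩ Divya ∩ Kavya: ∅.
There is no time when everyone is free.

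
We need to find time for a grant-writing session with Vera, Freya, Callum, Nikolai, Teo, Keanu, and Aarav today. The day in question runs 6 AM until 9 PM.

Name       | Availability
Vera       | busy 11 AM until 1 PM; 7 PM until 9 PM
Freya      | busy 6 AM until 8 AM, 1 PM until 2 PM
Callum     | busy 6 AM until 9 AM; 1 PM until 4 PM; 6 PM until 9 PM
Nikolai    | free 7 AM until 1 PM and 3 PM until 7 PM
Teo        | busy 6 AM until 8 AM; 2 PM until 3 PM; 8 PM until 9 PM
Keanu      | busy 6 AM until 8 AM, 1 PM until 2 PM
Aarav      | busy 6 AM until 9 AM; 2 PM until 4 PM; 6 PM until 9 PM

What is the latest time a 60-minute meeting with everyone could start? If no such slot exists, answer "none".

17:00

Vera free: 06:00-11:00, 13:00-19:00 (invert busy blocks within the working day).
Freya free: 08:00-13:00, 14:00-21:00 (invert busy blocks within the working day).
Callum free: 09:00-13:00, 16:00-18:00 (invert busy blocks within the working day).
Nikolai free: 07:00-13:00, 15:00-19:00.
Teo free: 08:00-14:00, 15:00-20:00 (invert busy blocks within the working day).
Keanu free: 08:00-13:00, 14:00-21:00 (invert busy blocks within the working day).
Aarav free: 09:00-14:00, 16:00-18:00 (invert busy blocks within the working day).
Vera ∩ Freya: 08:00-11:00, 14:00-19:00.
Vera ∩ Freya ∩ Callum: 09:00-11:00, 16:00-18:00.
Vera ∩ Freya ∩ Callum ∩ Nikolai: 09:00-11:00, 16:00-18:00.
Vera ∩ Freya ∩ Callum ∩ Nikolai ∩ Teo: 09:00-11:00, 16:00-18:00.
Vera ∩ Freya ∩ Callum ∩ Nikolai ∩ Teo ∩ Keanu: 09:00-11:00, 16:00-18:00.
Vera ∩ Freya ∩ Callum ∩ Nikolai ∩ Teo ∩ Keanu ∩ Aarav: 09:00-11:00, 16:00-18:00.
The last common window of at least 60 minutes is 16:00-18:00; a 60-minute meeting can start as late as 17:00 and still end by 18:00.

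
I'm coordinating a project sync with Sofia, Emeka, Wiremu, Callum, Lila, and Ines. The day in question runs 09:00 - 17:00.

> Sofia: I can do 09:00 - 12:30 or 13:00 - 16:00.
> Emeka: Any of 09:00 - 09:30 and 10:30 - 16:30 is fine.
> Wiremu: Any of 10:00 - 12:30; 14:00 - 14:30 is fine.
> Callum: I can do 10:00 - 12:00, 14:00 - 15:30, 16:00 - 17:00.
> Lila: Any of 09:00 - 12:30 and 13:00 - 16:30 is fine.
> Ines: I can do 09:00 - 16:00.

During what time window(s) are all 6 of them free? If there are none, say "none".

10:30-12:00, 14:00-14:30

Sofia ∩ Emeka: 09:00-09:30, 10:30-12:30, 13:00-16:00.
Sofia ∩ Emeka ∩ Wiremu: 10:30-12:30, 14:00-14:30.
Sofia ∩ Emeka ∩ Wiremu ∩ Callum: 10:30-12:00, 14:00-14:30.
Sofia ∩ Emeka ∩ Wiremu ∩ Callum ∩ Lila: 10:30-12:00, 14:00-14:30.
Sofia ∩ Emeka ∩ Wiremu ∩ Callum ∩ Lila ∩ Ines: 10:30-12:00, 14:00-14:30.
So the common availability across everyone is 10:30-12:00, 14:00-14:30.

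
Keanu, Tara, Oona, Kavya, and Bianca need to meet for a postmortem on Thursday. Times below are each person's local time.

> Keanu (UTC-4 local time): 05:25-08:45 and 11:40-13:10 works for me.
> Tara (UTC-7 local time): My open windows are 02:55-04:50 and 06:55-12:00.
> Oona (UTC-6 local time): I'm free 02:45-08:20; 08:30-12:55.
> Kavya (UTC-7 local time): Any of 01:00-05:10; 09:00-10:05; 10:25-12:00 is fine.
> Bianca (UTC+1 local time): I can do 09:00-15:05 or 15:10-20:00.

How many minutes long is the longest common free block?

115

Keanu in UTC: 09:25-12:45, 15:40-17:10 (add 4h to convert from UTC-4).
Tara in UTC: 09:55-11:50, 13:55-19:00 (add 7h to convert from UTC-7).
Oona in UTC: 08:45-14:20, 14:30-18:55 (add 6h to convert from UTC-6).
Kavya in UTC: 08:00-12:10, 16:00-17:05, 17:25-19:00 (add 7h to convert from UTC-7).
Bianca in UTC: 08:00-14:05, 14:10-19:00 (subtract 1h to convert from UTC+1).
Keanu ∩ Tara: 09:55-11:50, 15:40-17:10.
Keanu ∩ Tara ∩ Oona: 09:55-11:50, 15:40-17:10.
Keanu ∩ Tara ∩ Oona ∩ Kavya: 09:55-11:50, 16:00-17:05.
Keanu ∩ Tara ∩ Oona ∩ Kavya ∩ Bianca: 09:55-11:50, 16:00-17:05.
The longest is 09:55-11:50 at 115 minutes.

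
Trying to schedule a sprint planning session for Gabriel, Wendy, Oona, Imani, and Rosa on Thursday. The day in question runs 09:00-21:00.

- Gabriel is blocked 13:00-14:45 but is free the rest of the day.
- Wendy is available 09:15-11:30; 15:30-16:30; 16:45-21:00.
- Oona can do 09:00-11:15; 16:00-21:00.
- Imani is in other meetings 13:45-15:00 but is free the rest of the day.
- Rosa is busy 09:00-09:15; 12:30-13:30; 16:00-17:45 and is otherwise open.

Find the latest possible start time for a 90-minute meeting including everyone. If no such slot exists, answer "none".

19:30

Gabriel free: 09:00-13:00, 14:45-21:00 (invert busy blocks within the working day).
Wendy free: 09:15-11:30, 15:30-16:30, 16:45-21:00.
Oona free: 09:00-11:15, 16:00-21:00.
Imani free: 09:00-13:45, 15:00-21:00 (invert busy blocks within the working day).
Rosa free: 09:15-12:30, 13:30-16:00, 17:45-21:00 (invert busy blocks within the working day).
Gabriel ∩ Wendy: 09:15-11:30, 15:30-16:30, 16:45-21:00.
Gabriel ∩ Wendy ∩ Oona: 09:15-11:15, 16:00-16:30, 16:45-21:00.
Gabriel ∩ Wendy ∩ Oona ∩ Imani: 09:15-11:15, 16:00-16:30, 16:45-21:00.
Gabriel ∩ Wendy ∩ Oona ∩ Imani ∩ Rosa: 09:15-11:15, 17:45-21:00.
The last common window of at least 90 minutes is 17:45-21:00; a 90-minute meeting can start as late as 19:30 and still end by 21:00.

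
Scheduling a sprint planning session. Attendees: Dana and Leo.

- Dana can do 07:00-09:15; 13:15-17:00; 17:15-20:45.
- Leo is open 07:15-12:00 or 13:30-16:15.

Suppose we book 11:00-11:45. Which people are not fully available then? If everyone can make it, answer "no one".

Dana: not fully free for 11:00-11:45. Leo: free for 11:00-11:45.

Dana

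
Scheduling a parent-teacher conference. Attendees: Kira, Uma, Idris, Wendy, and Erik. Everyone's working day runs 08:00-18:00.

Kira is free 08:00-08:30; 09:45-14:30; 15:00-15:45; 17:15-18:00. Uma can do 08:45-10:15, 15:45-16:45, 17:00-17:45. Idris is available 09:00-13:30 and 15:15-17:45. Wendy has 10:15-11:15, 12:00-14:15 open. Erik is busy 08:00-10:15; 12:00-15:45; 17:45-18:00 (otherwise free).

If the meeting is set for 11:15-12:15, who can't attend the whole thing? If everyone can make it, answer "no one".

Erik, Uma, Wendy

Kira free: 08:00-08:30, 09:45-14:30, 15:00-15:45, 17:15-18:00.
Uma free: 08:45-10:15, 15:45-16:45, 17:00-17:45.
Idris free: 09:00-13:30, 15:15-17:45.
Wendy free: 10:15-11:15, 12:00-14:15.
Erik free: 10:15-12:00, 15:45-17:45 (invert busy blocks within the working day).
Kira: free for 11:15-12:15. Uma: not fully free for 11:15-12:15. Idris: free for 11:15-12:15. Wendy: not fully free for 11:15-12:15. Erik: not fully free for 11:15-12:15.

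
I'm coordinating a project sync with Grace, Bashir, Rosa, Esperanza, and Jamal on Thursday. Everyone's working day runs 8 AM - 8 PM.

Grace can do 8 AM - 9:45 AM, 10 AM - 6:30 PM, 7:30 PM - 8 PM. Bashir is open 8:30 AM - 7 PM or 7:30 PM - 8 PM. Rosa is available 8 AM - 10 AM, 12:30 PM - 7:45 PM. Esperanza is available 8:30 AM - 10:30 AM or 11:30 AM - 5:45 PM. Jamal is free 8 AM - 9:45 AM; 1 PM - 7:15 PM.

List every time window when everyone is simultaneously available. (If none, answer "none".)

08:30-09:45, 13:00-17:45

Grace ∩ Bashir: 08:30-09:45, 10:00-18:30, 19:30-20:00.
Grace ∩ Bashir ∩ Rosa: 08:30-09:45, 12:30-18:30, 19:30-19:45.
Grace ∩ Bashir ∩ Rosa ∩ Esperanza: 08:30-09:45, 12:30-17:45.
Grace ∩ Bashir ∩ Rosa ∩ Esperanza ∩ Jamal: 08:30-09:45, 13:00-17:45.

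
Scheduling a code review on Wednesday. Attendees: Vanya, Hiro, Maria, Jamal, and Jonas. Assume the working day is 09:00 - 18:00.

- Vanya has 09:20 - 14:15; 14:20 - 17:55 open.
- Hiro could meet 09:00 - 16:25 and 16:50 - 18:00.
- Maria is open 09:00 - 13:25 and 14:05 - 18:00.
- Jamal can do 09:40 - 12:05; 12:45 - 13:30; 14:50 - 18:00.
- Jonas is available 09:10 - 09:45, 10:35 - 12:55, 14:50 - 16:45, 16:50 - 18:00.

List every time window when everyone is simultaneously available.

09:40-09:45, 10:35-12:05, 12:45-12:55, 14:50-16:25, 16:50-17:55

Vanya ∩ Hiro: 09:20-14:15, 14:20-16:25, 16:50-17:55.
Vanya ∩ Hiro ∩ Maria: 09:20-13:25, 14:05-14:15, 14:20-16:25, 16:50-17:55.
Vanya ∩ Hiro ∩ Maria ∩ Jamal: 09:40-12:05, 12:45-13:25, 14:50-16:25, 16:50-17:55.
Vanya ∩ Hiro ∩ Maria ∩ Jamal ∩ Jonas: 09:40-09:45, 10:35-12:05, 12:45-12:55, 14:50-16:25, 16:50-17:55.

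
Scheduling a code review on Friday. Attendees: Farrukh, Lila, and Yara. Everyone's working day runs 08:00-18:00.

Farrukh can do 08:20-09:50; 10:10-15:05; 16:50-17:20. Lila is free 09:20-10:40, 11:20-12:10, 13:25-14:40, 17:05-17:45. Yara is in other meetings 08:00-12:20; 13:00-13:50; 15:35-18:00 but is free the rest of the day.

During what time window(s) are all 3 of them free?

13:50-14:40

Farrukh free: 08:20-09:50, 10:10-15:05, 16:50-17:20.
Lila free: 09:20-10:40, 11:20-12:10, 13:25-14:40, 17:05-17:45.
Yara free: 12:20-13:00, 13:50-15:35 (invert busy blocks within the working day).
Farrukh ∩ Lila: 09:20-09:50, 10:10-10:40, 11:20-12:10, 13:25-14:40, 17:05-17:20.
Farrukh ∩ Lila ∩ Yara: 13:50-14:40.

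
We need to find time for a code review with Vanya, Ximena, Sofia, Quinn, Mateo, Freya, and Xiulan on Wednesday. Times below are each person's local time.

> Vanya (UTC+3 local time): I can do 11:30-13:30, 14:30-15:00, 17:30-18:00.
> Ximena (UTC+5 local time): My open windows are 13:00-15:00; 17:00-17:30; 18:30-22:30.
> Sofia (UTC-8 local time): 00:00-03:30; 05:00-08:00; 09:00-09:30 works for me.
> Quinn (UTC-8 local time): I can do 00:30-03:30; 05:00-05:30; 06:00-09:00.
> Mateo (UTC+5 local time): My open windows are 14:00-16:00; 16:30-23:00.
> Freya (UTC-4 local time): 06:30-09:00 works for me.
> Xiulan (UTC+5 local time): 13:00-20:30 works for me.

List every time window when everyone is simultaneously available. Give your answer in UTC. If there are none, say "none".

none

Vanya in UTC: 08:30-10:30, 11:30-12:00, 14:30-15:00 (subtract 3h to convert from UTC+3).
Ximena in UTC: 08:00-10:00, 12:00-12:30, 13:30-17:30 (subtract 5h to convert from UTC+5).
Sofia in UTC: 08:00-11:30, 13:00-16:00, 17:00-17:30 (add 8h to convert from UTC-8).
Quinn in UTC: 08:30-11:30, 13:00-13:30, 14:00-17:00 (add 8h to convert from UTC-8).
Mateo in UTC: 09:00-11:00, 11:30-18:00 (subtract 5h to convert from UTC+5).
Freya in UTC: 10:30-13:00 (add 4h to convert from UTC-4).
Xiulan in UTC: 08:00-15:30 (subtract 5h to convert from UTC+5).
Vanya ∩ Ximena: 08:30-10:00, 14:30-15:00.
Vanya ∩ Ximena ∩ Sofia: 08:30-10:00, 14:30-15:00.
Vanya ∩ Ximena ∩ Sofia ∩ Quinn: 08:30-10:00, 14:30-15:00.
Vanya ∩ Ximena ∩ Sofia ∩ Quinn ∩ Mateo: 09:00-10:00, 14:30-15:00.
Vanya ∩ Ximena ∩ Sofia ∩ Quinn ∩ Mateo ∩ Freya: ∅.
Vanya ∩ Ximena ∩ Sofia ∩ Quinn ∩ Mateo ∩ Freya ∩ Xiulan: ∅.
There is no time when everyone is free.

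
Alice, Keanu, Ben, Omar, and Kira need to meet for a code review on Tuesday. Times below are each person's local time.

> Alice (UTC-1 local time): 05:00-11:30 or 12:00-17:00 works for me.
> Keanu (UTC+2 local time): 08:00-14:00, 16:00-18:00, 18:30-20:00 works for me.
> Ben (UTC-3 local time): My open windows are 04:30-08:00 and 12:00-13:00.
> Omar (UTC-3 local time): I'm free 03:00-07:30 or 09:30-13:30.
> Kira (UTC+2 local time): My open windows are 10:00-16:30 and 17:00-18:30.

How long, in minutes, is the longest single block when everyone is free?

150

Alice in UTC: 06:00-12:30, 13:00-18:00 (add 1h to convert from UTC-1).
Keanu in UTC: 06:00-12:00, 14:00-16:00, 16:30-18:00 (subtract 2h to convert from UTC+2).
Ben in UTC: 07:30-11:00, 15:00-16:00 (add 3h to convert from UTC-3).
Omar in UTC: 06:00-10:30, 12:30-16:30 (add 3h to convert from UTC-3).
Kira in UTC: 08:00-14:30, 15:00-16:30 (subtract 2h to convert from UTC+2).
Alice ∩ Keanu: 06:00-12:00, 14:00-16:00, 16:30-18:00.
Alice ∩ Keanu ∩ Ben: 07:30-11:00, 15:00-16:00.
Alice ∩ Keanu ∩ Ben ∩ Omar: 07:30-10:30, 15:00-16:00.
Alice ∩ Keanu ∩ Ben ∩ Omar ∩ Kira: 08:00-10:30, 15:00-16:00.
The longest is 08:00-10:30 at 150 minutes.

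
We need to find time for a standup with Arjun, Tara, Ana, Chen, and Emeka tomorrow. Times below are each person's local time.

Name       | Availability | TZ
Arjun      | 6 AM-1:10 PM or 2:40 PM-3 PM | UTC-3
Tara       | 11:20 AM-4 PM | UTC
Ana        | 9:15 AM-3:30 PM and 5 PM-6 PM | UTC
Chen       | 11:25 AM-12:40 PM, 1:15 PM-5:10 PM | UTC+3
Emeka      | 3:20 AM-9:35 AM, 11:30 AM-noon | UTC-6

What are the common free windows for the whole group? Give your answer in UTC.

11:20-14:10

Arjun in UTC: 09:00-16:10, 17:40-18:00 (add 3h to convert from UTC-3).
Tara in UTC: 11:20-16:00.
Ana in UTC: 09:15-15:30, 17:00-18:00.
Chen in UTC: 08:25-09:40, 10:15-14:10 (subtract 3h to convert from UTC+3).
Emeka in UTC: 09:20-15:35, 17:30-18:00 (add 6h to convert from UTC-6).
Arjun ∩ Tara: 11:20-16:00.
Arjun ∩ Tara ∩ Ana: 11:20-15:30.
Arjun ∩ Tara ∩ Ana ∩ Chen: 11:20-14:10.
Arjun ∩ Tara ∩ Ana ∩ Chen ∩ Emeka: 11:20-14:10.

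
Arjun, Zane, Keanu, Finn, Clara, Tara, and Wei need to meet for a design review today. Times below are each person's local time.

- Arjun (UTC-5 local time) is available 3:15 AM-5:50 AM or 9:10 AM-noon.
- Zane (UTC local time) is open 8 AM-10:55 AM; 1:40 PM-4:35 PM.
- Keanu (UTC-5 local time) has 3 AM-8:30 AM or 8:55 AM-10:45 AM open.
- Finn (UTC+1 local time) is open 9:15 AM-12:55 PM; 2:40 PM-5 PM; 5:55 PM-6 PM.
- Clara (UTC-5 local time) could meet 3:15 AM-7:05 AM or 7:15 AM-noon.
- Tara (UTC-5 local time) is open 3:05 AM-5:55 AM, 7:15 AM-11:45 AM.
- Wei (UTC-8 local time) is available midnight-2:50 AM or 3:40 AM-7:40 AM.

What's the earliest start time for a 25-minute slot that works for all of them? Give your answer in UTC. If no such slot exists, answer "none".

08:15

Arjun in UTC: 08:15-10:50, 14:10-17:00 (add 5h to convert from UTC-5).
Zane in UTC: 08:00-10:55, 13:40-16:35.
Keanu in UTC: 08:00-13:30, 13:55-15:45 (add 5h to convert from UTC-5).
Finn in UTC: 08:15-11:55, 13:40-16:00, 16:55-17:00 (subtract 1h to convert from UTC+1).
Clara in UTC: 08:15-12:05, 12:15-17:00 (add 5h to convert from UTC-5).
Tara in UTC: 08:05-10:55, 12:15-16:45 (add 5h to convert from UTC-5).
Wei in UTC: 08:00-10:50, 11:40-15:40 (add 8h to convert from UTC-8).
Arjun ∩ Zane: 08:15-10:50, 14:10-16:35.
Arjun ∩ Zane ∩ Keanu: 08:15-10:50, 14:10-15:45.
Arjun ∩ Zane ∩ Keanu ∩ Finn: 08:15-10:50, 14:10-15:45.
Arjun ∩ Zane ∩ Keanu ∩ Finn ∩ Clara: 08:15-10:50, 14:10-15:45.
Arjun ∩ Zane ∩ Keanu ∩ Finn ∩ Clara ∩ Tara: 08:15-10:50, 14:10-15:45.
Arjun ∩ Zane ∩ Keanu ∩ Finn ∩ Clara ∩ Tara ∩ Wei: 08:15-10:50, 14:10-15:40.
The first common window of at least 25 minutes is 08:15-10:50, so the earliest start is 08:15.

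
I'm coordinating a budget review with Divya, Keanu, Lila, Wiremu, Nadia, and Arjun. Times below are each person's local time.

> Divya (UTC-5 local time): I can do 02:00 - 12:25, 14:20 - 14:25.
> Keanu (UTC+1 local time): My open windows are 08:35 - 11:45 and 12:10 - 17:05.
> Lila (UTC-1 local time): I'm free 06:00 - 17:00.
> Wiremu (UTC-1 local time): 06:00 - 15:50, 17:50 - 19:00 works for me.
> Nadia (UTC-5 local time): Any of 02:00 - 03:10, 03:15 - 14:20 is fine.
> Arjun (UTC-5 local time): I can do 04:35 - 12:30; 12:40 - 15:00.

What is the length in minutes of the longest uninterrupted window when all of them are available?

295

Divya in UTC: 07:00-17:25, 19:20-19:25 (add 5h to convert from UTC-5).
Keanu in UTC: 07:35-10:45, 11:10-16:05 (subtract 1h to convert from UTC+1).
Lila in UTC: 07:00-18:00 (add 1h to convert from UTC-1).
Wiremu in UTC: 07:00-16:50, 18:50-20:00 (add 1h to convert from UTC-1).
Nadia in UTC: 07:00-08:10, 08:15-19:20 (add 5h to convert from UTC-5).
Arjun in UTC: 09:35-17:30, 17:40-20:00 (add 5h to convert from UTC-5).
Divya ∩ Keanu: 07:35-10:45, 11:10-16:05.
Divya ∩ Keanu ∩ Lila: 07:35-10:45, 11:10-16:05.
Divya ∩ Keanu ∩ Lila ∩ Wiremu: 07:35-10:45, 11:10-16:05.
Divya ∩ Keanu ∩ Lila ∩ Wiremu ∩ Nadia: 07:35-08:10, 08:15-10:45, 11:10-16:05.
Divya ∩ Keanu ∩ Lila ∩ Wiremu ∩ Nadia ∩ Arjun: 09:35-10:45, 11:10-16:05.
Those are the intersection windows.
The longest is 11:10-16:05 at 295 minutes.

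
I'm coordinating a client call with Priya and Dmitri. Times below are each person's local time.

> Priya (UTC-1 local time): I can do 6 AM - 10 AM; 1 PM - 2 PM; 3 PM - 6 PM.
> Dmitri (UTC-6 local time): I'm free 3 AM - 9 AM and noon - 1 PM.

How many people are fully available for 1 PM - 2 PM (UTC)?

1

Priya in UTC: 07:00-11:00, 14:00-15:00, 16:00-19:00 (add 1h to convert from UTC-1).
Dmitri in UTC: 09:00-15:00, 18:00-19:00 (add 6h to convert from UTC-6).
Dmitri can make the full 13:00-14:00 slot — that's 1.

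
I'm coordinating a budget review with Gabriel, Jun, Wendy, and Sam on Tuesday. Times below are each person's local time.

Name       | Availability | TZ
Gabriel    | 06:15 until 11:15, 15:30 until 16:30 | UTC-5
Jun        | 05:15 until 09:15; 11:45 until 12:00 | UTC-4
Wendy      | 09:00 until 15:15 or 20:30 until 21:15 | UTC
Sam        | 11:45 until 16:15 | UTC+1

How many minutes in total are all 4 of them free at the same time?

120

Gabriel in UTC: 11:15-16:15, 20:30-21:30 (add 5h to convert from UTC-5).
Jun in UTC: 09:15-13:15, 15:45-16:00 (add 4h to convert from UTC-4).
Wendy in UTC: 09:00-15:15, 20:30-21:15.
Sam in UTC: 10:45-15:15 (subtract 1h to convert from UTC+1).
Gabriel ∩ Jun: 11:15-13:15, 15:45-16:00.
Gabriel ∩ Jun ∩ Wendy: 11:15-13:15.
Gabriel ∩ Jun ∩ Wendy ∩ Sam: 11:15-13:15.
That's a single block of 120 minutes.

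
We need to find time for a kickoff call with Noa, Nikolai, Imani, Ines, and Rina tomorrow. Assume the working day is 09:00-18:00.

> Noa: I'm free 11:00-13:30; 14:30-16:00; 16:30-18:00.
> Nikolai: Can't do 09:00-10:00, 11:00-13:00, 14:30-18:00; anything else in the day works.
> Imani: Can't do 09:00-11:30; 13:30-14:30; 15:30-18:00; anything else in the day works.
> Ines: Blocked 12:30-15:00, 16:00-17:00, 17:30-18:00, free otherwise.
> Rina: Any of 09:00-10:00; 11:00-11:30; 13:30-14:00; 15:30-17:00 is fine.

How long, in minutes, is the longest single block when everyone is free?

Noa free: 11:00-13:30, 14:30-16:00, 16:30-18:00.
Nikolai free: 10:00-11:00, 13:00-14:30 (invert busy blocks within the working day).
Imani free: 11:30-13:30, 14:30-15:30 (invert busy blocks within the working day).
Ines free: 09:00-12:30, 15:00-16:00, 17:00-17:30 (invert busy blocks within the working day).
Rina free: 09:00-10:00, 11:00-11:30, 13:30-14:00, 15:30-17:00.
Noa ∩ Nikolai: 13:00-13:30.
Noa ∩ Nikolai ∩ Imani: 13:00-13:30.
Noa ∩ Nikolai ∩ Imani ∩ Ines: ∅.
Noa ∩ Nikolai ∩ Imani ∩ Ines ∩ Rina: ∅.
There is no time when everyone is free.
No common window exists, so the longest block is 0 minutes.

0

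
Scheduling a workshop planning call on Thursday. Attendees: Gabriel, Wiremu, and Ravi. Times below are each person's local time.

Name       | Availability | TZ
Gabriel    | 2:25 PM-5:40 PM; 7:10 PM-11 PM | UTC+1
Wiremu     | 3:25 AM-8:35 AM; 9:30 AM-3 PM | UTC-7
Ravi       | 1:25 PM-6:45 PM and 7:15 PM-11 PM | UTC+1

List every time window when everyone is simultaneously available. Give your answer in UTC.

Gabriel in UTC: 13:25-16:40, 18:10-22:00 (subtract 1h to convert from UTC+1).
Wiremu in UTC: 10:25-15:35, 16:30-22:00 (add 7h to convert from UTC-7).
Ravi in UTC: 12:25-17:45, 18:15-22:00 (subtract 1h to convert from UTC+1).
Gabriel ∩ Wiremu: 13:25-15:35, 16:30-16:40, 18:10-22:00.
Gabriel ∩ Wiremu ∩ Ravi: 13:25-15:35, 16:30-16:40, 18:15-22:00.
So the common availability across everyone is 13:25-15:35, 16:30-16:40, 18:15-22:00.

13:25-15:35, 16:30-16:40, 18:15-22:00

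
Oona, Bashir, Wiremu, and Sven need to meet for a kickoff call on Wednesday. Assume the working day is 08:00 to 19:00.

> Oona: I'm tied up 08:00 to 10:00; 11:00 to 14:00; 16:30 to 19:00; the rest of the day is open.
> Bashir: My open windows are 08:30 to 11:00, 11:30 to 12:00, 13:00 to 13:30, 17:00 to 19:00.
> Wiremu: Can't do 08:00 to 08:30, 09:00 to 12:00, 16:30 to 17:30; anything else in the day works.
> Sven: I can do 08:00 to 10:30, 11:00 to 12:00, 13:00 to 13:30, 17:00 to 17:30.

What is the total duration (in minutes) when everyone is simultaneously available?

Oona free: 10:00-11:00, 14:00-16:30 (invert busy blocks within the working day).
Bashir free: 08:30-11:00, 11:30-12:00, 13:00-13:30, 17:00-19:00.
Wiremu free: 08:30-09:00, 12:00-16:30, 17:30-19:00 (invert busy blocks within the working day).
Sven free: 08:00-10:30, 11:00-12:00, 13:00-13:30, 17:00-17:30.
Oona ∩ Bashir: 10:00-11:00.
Oona ∩ Bashir ∩ Wiremu: ∅.
Oona ∩ Bashir ∩ Wiremu ∩ Sven: ∅.
There is no time when everyone is free.
There is no common window, so the total is 0 minutes.

0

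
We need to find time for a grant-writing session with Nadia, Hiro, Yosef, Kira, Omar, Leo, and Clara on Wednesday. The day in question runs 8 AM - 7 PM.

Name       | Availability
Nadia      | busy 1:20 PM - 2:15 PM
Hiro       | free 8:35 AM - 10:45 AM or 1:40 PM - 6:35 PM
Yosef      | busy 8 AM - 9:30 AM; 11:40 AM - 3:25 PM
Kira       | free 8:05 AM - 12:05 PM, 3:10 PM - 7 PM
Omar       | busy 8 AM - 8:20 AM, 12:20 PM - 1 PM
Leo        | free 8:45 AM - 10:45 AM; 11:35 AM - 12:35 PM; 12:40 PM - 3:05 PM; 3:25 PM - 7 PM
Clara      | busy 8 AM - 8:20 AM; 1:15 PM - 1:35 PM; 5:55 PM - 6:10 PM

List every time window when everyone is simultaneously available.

Nadia free: 08:00-13:20, 14:15-19:00 (invert busy blocks within the working day).
Hiro free: 08:35-10:45, 13:40-18:35.
Yosef free: 09:30-11:40, 15:25-19:00 (invert busy blocks within the working day).
Kira free: 08:05-12:05, 15:10-19:00.
Omar free: 08:20-12:20, 13:00-19:00 (invert busy blocks within the working day).
Leo free: 08:45-10:45, 11:35-12:35, 12:40-15:05, 15:25-19:00.
Clara free: 08:20-13:15, 13:35-17:55, 18:10-19:00 (invert busy blocks within the working day).
Nadia ∩ Hiro: 08:35-10:45, 14:15-18:35.
Nadia ∩ Hiro ∩ Yosef: 09:30-10:45, 15:25-18:35.
Nadia ∩ Hiro ∩ Yosef ∩ Kira: 09:30-10:45, 15:25-18:35.
Nadia ∩ Hiro ∩ Yosef ∩ Kira ∩ Omar: 09:30-10:45, 15:25-18:35.
Nadia ∩ Hiro ∩ Yosef ∩ Kira ∩ Omar ∩ Leo: 09:30-10:45, 15:25-18:35.
Nadia ∩ Hiro ∩ Yosef ∩ Kira ∩ Omar ∩ Leo ∩ Clara: 09:30-10:45, 15:25-17:55, 18:10-18:35.
Those are the intersection windows.

09:30-10:45, 15:25-17:55, 18:10-18:35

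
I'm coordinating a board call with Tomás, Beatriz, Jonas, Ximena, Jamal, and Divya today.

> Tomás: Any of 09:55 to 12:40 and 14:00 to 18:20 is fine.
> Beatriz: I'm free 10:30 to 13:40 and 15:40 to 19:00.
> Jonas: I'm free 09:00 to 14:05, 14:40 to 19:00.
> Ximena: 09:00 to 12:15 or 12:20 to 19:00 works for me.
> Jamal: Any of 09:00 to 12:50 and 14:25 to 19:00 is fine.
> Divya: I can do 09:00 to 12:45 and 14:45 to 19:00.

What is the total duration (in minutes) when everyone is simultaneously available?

285

Tomás ∩ Beatriz: 10:30-12:40, 15:40-18:20.
Tomás ∩ Beatriz ∩ Jonas: 10:30-12:40, 15:40-18:20.
Tomás ∩ Beatriz ∩ Jonas ∩ Ximena: 10:30-12:15, 12:20-12:40, 15:40-18:20.
Tomás ∩ Beatriz ∩ Jonas ∩ Ximena ∩ Jamal: 10:30-12:15, 12:20-12:40, 15:40-18:20.
Tomás ∩ Beatriz ∩ Jonas ∩ Ximena ∩ Jamal ∩ Divya: 10:30-12:15, 12:20-12:40, 15:40-18:20.
Summing the common windows: 105 + 20 + 160 = 285 minutes.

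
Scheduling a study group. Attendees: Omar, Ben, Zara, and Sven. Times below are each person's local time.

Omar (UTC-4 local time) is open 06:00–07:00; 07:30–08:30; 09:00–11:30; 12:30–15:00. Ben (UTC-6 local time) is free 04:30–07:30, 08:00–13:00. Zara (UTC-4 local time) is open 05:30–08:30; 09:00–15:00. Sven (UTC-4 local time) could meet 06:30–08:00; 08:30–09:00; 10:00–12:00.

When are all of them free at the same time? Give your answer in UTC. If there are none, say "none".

10:30-11:00, 11:30-12:00, 14:00-15:30

Omar in UTC: 10:00-11:00, 11:30-12:30, 13:00-15:30, 16:30-19:00 (add 4h to convert from UTC-4).
Ben in UTC: 10:30-13:30, 14:00-19:00 (add 6h to convert from UTC-6).
Zara in UTC: 09:30-12:30, 13:00-19:00 (add 4h to convert from UTC-4).
Sven in UTC: 10:30-12:00, 12:30-13:00, 14:00-16:00 (add 4h to convert from UTC-4).
Omar ∩ Ben: 10:30-11:00, 11:30-12:30, 13:00-13:30, 14:00-15:30, 16:30-19:00.
Omar ∩ Ben ∩ Zara: 10:30-11:00, 11:30-12:30, 13:00-13:30, 14:00-15:30, 16:30-19:00.
Omar ∩ Ben ∩ Zara ∩ Sven: 10:30-11:00, 11:30-12:00, 14:00-15:30.
So the common availability across everyone is 10:30-11:00, 11:30-12:00, 14:00-15:30.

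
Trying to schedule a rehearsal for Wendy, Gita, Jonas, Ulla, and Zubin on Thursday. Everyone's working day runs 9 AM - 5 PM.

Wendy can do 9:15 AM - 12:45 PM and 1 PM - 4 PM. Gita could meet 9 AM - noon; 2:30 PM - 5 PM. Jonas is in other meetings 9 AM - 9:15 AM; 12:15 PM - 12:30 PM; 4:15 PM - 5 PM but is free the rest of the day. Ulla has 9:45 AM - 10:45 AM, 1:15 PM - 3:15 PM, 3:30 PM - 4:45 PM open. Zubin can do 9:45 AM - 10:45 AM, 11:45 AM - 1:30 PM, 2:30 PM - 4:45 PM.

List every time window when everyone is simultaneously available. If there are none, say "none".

09:45-10:45, 14:30-15:15, 15:30-16:00

Wendy free: 09:15-12:45, 13:00-16:00.
Gita free: 09:00-12:00, 14:30-17:00.
Jonas free: 09:15-12:15, 12:30-16:15 (invert busy blocks within the working day).
Ulla free: 09:45-10:45, 13:15-15:15, 15:30-16:45.
Zubin free: 09:45-10:45, 11:45-13:30, 14:30-16:45.
Wendy ∩ Gita: 09:15-12:00, 14:30-16:00.
Wendy ∩ Gita ∩ Jonas: 09:15-12:00, 14:30-16:00.
Wendy ∩ Gita ∩ Jonas ∩ Ulla: 09:45-10:45, 14:30-15:15, 15:30-16:00.
Wendy ∩ Gita ∩ Jonas ∩ Ulla ∩ Zubin: 09:45-10:45, 14:30-15:15, 15:30-16:00.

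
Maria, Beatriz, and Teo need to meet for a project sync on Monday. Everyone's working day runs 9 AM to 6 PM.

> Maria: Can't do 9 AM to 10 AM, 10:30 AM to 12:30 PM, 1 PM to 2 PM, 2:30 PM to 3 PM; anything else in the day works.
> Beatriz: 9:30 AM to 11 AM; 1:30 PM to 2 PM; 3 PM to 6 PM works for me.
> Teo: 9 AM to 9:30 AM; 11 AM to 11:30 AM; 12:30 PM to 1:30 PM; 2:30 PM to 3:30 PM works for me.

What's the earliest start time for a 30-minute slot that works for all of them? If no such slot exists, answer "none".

Maria free: 10:00-10:30, 12:30-13:00, 14:00-14:30, 15:00-18:00 (invert busy blocks within the working day).
Beatriz free: 09:30-11:00, 13:30-14:00, 15:00-18:00.
Teo free: 09:00-09:30, 11:00-11:30, 12:30-13:30, 14:30-15:30.
Maria ∩ Beatriz: 10:00-10:30, 15:00-18:00.
Maria ∩ Beatriz ∩ Teo: 15:00-15:30.
The first common window of at least 30 minutes is 15:00-15:30, so the earliest start is 15:00.

15:00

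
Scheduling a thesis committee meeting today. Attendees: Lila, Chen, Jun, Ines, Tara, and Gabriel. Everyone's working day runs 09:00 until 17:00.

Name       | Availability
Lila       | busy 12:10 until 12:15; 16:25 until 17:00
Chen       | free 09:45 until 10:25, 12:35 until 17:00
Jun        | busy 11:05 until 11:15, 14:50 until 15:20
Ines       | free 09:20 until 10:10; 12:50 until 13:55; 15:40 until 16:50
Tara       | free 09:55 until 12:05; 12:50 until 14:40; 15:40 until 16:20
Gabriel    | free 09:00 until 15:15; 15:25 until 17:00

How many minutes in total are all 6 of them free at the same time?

Lila free: 09:00-12:10, 12:15-16:25 (invert busy blocks within the working day).
Chen free: 09:45-10:25, 12:35-17:00.
Jun free: 09:00-11:05, 11:15-14:50, 15:20-17:00 (invert busy blocks within the working day).
Ines free: 09:20-10:10, 12:50-13:55, 15:40-16:50.
Tara free: 09:55-12:05, 12:50-14:40, 15:40-16:20.
Gabriel free: 09:00-15:15, 15:25-17:00.
Lila ∩ Chen: 09:45-10:25, 12:35-16:25.
Lila ∩ Chen ∩ Jun: 09:45-10:25, 12:35-14:50, 15:20-16:25.
Lila ∩ Chen ∩ Jun ∩ Ines: 09:45-10:10, 12:50-13:55, 15:40-16:25.
Lila ∩ Chen ∩ Jun ∩ Ines ∩ Tara: 09:55-10:10, 12:50-13:55, 15:40-16:20.
Lila ∩ Chen ∩ Jun ∩ Ines ∩ Tara ∩ Gabriel: 09:55-10:10, 12:50-13:55, 15:40-16:20.
So the common availability across everyone is 09:55-10:10, 12:50-13:55, 15:40-16:20.
Summing the common windows: 15 + 65 + 40 = 120 minutes.

120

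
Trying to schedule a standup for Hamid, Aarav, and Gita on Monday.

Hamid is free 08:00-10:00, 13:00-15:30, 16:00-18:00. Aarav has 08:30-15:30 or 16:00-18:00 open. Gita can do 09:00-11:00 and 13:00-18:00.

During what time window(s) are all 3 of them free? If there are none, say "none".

Hamid ∩ Aarav: 08:30-10:00, 13:00-15:30, 16:00-18:00.
Hamid ∩ Aarav ∩ Gita: 09:00-10:00, 13:00-15:30, 16:00-18:00.

09:00-10:00, 13:00-15:30, 16:00-18:00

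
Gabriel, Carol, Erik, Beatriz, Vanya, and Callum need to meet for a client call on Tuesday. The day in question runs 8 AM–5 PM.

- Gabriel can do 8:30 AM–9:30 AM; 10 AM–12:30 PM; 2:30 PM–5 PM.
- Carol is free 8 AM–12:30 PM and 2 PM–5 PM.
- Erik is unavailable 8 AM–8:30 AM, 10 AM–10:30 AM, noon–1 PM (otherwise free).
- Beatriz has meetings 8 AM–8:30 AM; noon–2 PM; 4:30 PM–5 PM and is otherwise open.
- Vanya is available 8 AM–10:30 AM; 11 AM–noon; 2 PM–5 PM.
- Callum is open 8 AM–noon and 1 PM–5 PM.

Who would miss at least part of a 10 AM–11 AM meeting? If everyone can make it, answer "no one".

Gabriel free: 08:30-09:30, 10:00-12:30, 14:30-17:00.
Carol free: 08:00-12:30, 14:00-17:00.
Erik free: 08:30-10:00, 10:30-12:00, 13:00-17:00 (invert busy blocks within the working day).
Beatriz free: 08:30-12:00, 14:00-16:30 (invert busy blocks within the working day).
Vanya free: 08:00-10:30, 11:00-12:00, 14:00-17:00.
Callum free: 08:00-12:00, 13:00-17:00.
Gabriel: free for 10:00-11:00. Carol: free for 10:00-11:00. Erik: not fully free for 10:00-11:00. Beatriz: free for 10:00-11:00. Vanya: not fully free for 10:00-11:00. Callum: free for 10:00-11:00.

Erik, Vanya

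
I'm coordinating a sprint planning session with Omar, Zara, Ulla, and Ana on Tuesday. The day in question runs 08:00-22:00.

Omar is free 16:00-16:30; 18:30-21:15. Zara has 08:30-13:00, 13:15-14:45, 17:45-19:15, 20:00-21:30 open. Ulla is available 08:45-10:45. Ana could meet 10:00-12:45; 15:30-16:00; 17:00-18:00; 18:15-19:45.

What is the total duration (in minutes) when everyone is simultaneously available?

Omar ∩ Zara: 18:30-19:15, 20:00-21:15.
Omar ∩ Zara ∩ Ulla: ∅.
Omar ∩ Zara ∩ Ulla ∩ Ana: ∅.
There is no time when everyone is free.
There is no common window, so the total is 0 minutes.

0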